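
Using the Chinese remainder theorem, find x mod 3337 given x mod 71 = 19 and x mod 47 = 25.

71⁻¹ mod 47: 71·2 ≡ 1 (mod 47), so 71⁻¹ ≡ 2.
x = 19 + 71·((25 − 19)·2 mod 47) = 19 + 71·12 = 871.
Check: 871 mod 71 = 19, 871 mod 47 = 25. ✓

871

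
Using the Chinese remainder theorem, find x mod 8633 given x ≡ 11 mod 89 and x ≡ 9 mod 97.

6508

89⁻¹ mod 97: 89·12 ≡ 1 (mod 97), so 89⁻¹ ≡ 12.
x = 11 + 89·((9 − 11)·12 mod 97) = 11 + 89·73 = 6508.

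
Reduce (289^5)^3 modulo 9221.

(289)^5 ≡ 3666 (mod 9221)
(3666)^3 ≡ 4842 (mod 9221)

4842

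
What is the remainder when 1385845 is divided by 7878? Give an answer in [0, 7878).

7195

1385845 = 175*7878 + 7195, so 1385845 ≡ 7195 (mod 7878).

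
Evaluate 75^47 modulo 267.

252

47 in binary is 101111, i.e. 47 = 32 + 8 + 4 + 2 + 1.
75^1 ≡ 75 (mod 267)
75^2 ≡ 75^2 = 5625 ≡ 18 (mod 267)
75^4 ≡ 18^2 = 324 ≡ 57 (mod 267)
75^8 ≡ 57^2 = 3249 ≡ 45 (mod 267)
75^16 ≡ 45^2 = 2025 ≡ 156 (mod 267)
75^32 ≡ 156^2 = 24336 ≡ 39 (mod 267)
75^47 = 75^32 · 75^8 · 75^4 · 75^2 · 75^1 ≡ 39 · 45 · 57 · 18 · 75 (mod 267).
Accumulate the product:
39 · 45 = 1755 ≡ 153
153 · 57 = 8721 ≡ 177
177 · 18 = 3186 ≡ 249
249 · 75 = 18675 ≡ 252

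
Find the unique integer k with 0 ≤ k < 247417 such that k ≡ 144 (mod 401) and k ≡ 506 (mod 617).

65908

401⁻¹ mod 617: 401×597 ≡ 1 (mod 617), so 401⁻¹ ≡ 597.
k = 144 + 401×((506 − 144)×597 mod 617) = 144 + 401×164 = 65908.
Check: 65908 mod 401 = 144, 65908 mod 617 = 506. ✓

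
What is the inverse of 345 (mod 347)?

Apply the Euclidean algorithm and back-substitute:
347 = 1×345 + 2
345 = 172×2 + 1
2 = 2×1 + 0
gcd(345, 347) = 1, so the inverse exists.
Back-substitute for 1:
1 = 1×345 − 172×2
  = −172×347 + 173×345
So 345⁻¹ ≡ 173 (mod 347).

173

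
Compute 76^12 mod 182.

12 in binary is 1100, i.e. 12 = 8 + 4.
76^1 ≡ 76 (mod 182)
76^2 ≡ 76^2 = 5776 ≡ 134 (mod 182)
76^4 ≡ 134^2 = 17956 ≡ 120 (mod 182)
76^8 ≡ 120^2 = 14400 ≡ 22 (mod 182)
76^12 = 76^8 * 76^4 ≡ 22 * 120 (mod 182).
22 * 120 = 2640 ≡ 92 (mod 182).

92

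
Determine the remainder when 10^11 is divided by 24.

16

Compute successive squares:
11 in binary is 1011, i.e. 11 = 8 + 2 + 1.
10^1 ≡ 10 (mod 24)
10^2 ≡ 10^2 = 100 ≡ 4 (mod 24)
10^4 ≡ 4^2 = 16 (mod 24)
10^8 ≡ 16^2 = 256 ≡ 16 (mod 24)
10^11 = 10^8 × 10^2 × 10^1 ≡ 16 × 4 × 10 (mod 24).
Accumulate the product:
16 × 4 = 64 ≡ 16
16 × 10 = 160 ≡ 16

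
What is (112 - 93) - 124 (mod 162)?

112 - 93 = 19
19 - 124 = -105 ≡ 57 (mod 162)

57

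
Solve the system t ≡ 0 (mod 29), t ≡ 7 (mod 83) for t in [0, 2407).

754

29⁻¹ mod 83: 29·63 ≡ 1 (mod 83), so 29⁻¹ ≡ 63.
t = 0 + 29·((7 − 0)·63 mod 83) = 0 + 29·26 = 754.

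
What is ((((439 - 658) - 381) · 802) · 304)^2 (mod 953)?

439 - 658 = -219 ≡ 734 (mod 953)
734 - 381 = 353
353 · 802 = 283106 ≡ 65 (mod 953)
65 · 304 = 19760 ≡ 700 (mod 953)
(700)^2 ≡ 158 (mod 953)

158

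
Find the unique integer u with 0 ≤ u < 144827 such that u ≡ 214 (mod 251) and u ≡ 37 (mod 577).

251⁻¹ mod 577: 251×200 ≡ 1 (mod 577), so 251⁻¹ ≡ 200.
u = 214 + 251×((37 − 214)×200 mod 577) = 214 + 251×374 = 94088.

94088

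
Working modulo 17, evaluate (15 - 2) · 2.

15 - 2 = 13
13 · 2 = 26 ≡ 9 (mod 17)

9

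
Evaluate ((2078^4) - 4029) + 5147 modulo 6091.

(2078)^4 ≡ 404 (mod 6091)
404 - 4029 = -3625 ≡ 2466 (mod 6091)
2466 + 5147 = 7613 ≡ 1522 (mod 6091)

1522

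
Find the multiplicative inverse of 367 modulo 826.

817

Run the extended Euclidean algorithm:
826 = 2*367 + 92
367 = 3*92 + 91
92 = 1*91 + 1
91 = 91*1 + 0
gcd(367, 826) = 1, so the inverse exists.
Back-substitute for 1:
1 = 1*92 − 1*91
  = −1*367 + 4*92
  = 4*826 − 9*367
So 367⁻¹ ≡ −9 ≡ 817 (mod 826).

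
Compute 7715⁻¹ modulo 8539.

6083

Run the extended Euclidean algorithm:
8539 = 1·7715 + 824
7715 = 9·824 + 299
824 = 2·299 + 226
299 = 1·226 + 73
226 = 3·73 + 7
73 = 10·7 + 3
7 = 2·3 + 1
3 = 3·1 + 0
gcd(7715, 8539) = 1, so the inverse exists.
Back-substitute for 1:
1 = 1·7 − 2·3
  = −2·73 + 21·7
  = 21·226 − 65·73
  = −65·299 + 86·226
  = 86·824 − 237·299
  = −237·7715 + 2219·824
  = 2219·8539 − 2456·7715
So 7715⁻¹ ≡ −2456 ≡ 6083 (mod 8539).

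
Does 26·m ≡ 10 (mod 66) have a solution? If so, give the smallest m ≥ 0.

8

gcd(26, 66) = 2, and 2 | 10, so solutions exist.
Divide through by 2: 13·m mod 33 = 5.
13⁻¹ ≡ 28 (mod 33).
m ≡ 28·5 ≡ 8 (mod 33).
The smallest non-negative solution is m = 8.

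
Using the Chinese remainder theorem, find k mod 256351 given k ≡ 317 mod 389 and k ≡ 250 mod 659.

389⁻¹ mod 659: 389·144 ≡ 1 (mod 659), so 389⁻¹ ≡ 144.
k = 317 + 389·((250 − 317)·144 mod 659) = 317 + 389·237 = 92510.
Check: 92510 mod 389 = 317, 92510 mod 659 = 250. ✓

92510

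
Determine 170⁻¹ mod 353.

353 = 2*170 + 13
170 = 13*13 + 1
13 = 13*1 + 0
gcd(170, 353) = 1, so the inverse exists.
Back-substitute for 1:
1 = 1*170 − 13*13
  = −13*353 + 27*170
So 170⁻¹ ≡ 27 (mod 353).

27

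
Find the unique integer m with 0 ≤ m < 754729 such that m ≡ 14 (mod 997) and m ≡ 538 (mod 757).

997⁻¹ mod 757: 997×716 ≡ 1 (mod 757), so 997⁻¹ ≡ 716.
m = 14 + 997×((538 − 14)×716 mod 757) = 14 + 997×469 = 467607.

467607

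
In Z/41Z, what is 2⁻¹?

21

41 = 20·2 + 1
2 = 2·1 + 0
gcd(2, 41) = 1, so the inverse exists.
Bézout: 1 = 1·41 − 20·2.
So 2⁻¹ ≡ −20 ≡ 21 (mod 41).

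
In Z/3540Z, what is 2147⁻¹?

3540 = 1×2147 + 1393
2147 = 1×1393 + 754
1393 = 1×754 + 639
754 = 1×639 + 115
639 = 5×115 + 64
115 = 1×64 + 51
64 = 1×51 + 13
51 = 3×13 + 12
13 = 1×12 + 1
12 = 12×1 + 0
gcd(2147, 3540) = 1, so the inverse exists.
Bézout: 1 = 168×3540 − 277×2147.
So 2147⁻¹ ≡ −277 ≡ 3263 (mod 3540).

3263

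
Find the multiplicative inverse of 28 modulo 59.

59 = 2×28 + 3
28 = 9×3 + 1
3 = 3×1 + 0
gcd(28, 59) = 1, so the inverse exists.
Back-substitute for 1:
1 = 1×28 − 9×3
  = −9×59 + 19×28
So 28⁻¹ ≡ 19 (mod 59).

19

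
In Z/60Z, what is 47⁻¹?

23

Run the extended Euclidean algorithm:
60 = 1·47 + 13
47 = 3·13 + 8
13 = 1·8 + 5
8 = 1·5 + 3
5 = 1·3 + 2
3 = 1·2 + 1
2 = 2·1 + 0
gcd(47, 60) = 1, so the inverse exists.
Back-substitute for 1:
1 = 1·3 − 1·2
  = −1·5 + 2·3
  = 2·8 − 3·5
  = −3·13 + 5·8
  = 5·47 − 18·13
  = −18·60 + 23·47
So 47⁻¹ ≡ 23 (mod 60).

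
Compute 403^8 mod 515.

403^1 ≡ 403 (mod 515)
403^2 ≡ 403^2 = 162409 ≡ 184 (mod 515)
403^4 ≡ 184^2 = 33856 ≡ 381 (mod 515)
403^8 ≡ 381^2 = 145161 ≡ 446 (mod 515)
So 403^8 ≡ 446 (mod 515).

446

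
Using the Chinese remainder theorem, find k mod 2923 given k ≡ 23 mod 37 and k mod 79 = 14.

37⁻¹ mod 79: 37*47 ≡ 1 (mod 79), so 37⁻¹ ≡ 47.
k = 23 + 37*((14 − 23)*47 mod 79) = 23 + 37*51 = 1910.

1910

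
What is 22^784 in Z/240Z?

16

By square-and-multiply:
22^1 ≡ 22 (mod 240)
22^2 ≡ 22^2 = 484 ≡ 4 (mod 240)
22^4 ≡ 4^2 = 16 (mod 240)
22^8 ≡ 16^2 = 256 ≡ 16 (mod 240)
22^16 ≡ 16^2 = 256 ≡ 16 (mod 240)
22^32 ≡ 16^2 = 256 ≡ 16 (mod 240)
22^64 ≡ 16^2 = 256 ≡ 16 (mod 240)
22^128 ≡ 16^2 = 256 ≡ 16 (mod 240)
22^256 ≡ 16^2 = 256 ≡ 16 (mod 240)
22^512 ≡ 16^2 = 256 ≡ 16 (mod 240)
22^784 = 22^512 · 22^256 · 22^16 ≡ 16 · 16 · 16 (mod 240).
Accumulate the product:
16 · 16 = 256 ≡ 16
16 · 16 = 256 ≡ 16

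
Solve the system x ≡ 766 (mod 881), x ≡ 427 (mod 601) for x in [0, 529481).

338189

881⁻¹ mod 601: 881×513 ≡ 1 (mod 601), so 881⁻¹ ≡ 513.
x = 766 + 881×((427 − 766)×513 mod 601) = 766 + 881×383 = 338189.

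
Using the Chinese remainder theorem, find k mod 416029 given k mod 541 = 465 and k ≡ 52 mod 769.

364558

541⁻¹ mod 769: 541×570 ≡ 1 (mod 769), so 541⁻¹ ≡ 570.
k = 465 + 541×((52 − 465)×570 mod 769) = 465 + 541×673 = 364558.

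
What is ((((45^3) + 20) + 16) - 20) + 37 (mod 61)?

(45)^3 ≡ 52 (mod 61)
52 + 20 = 72 ≡ 11 (mod 61)
11 + 16 = 27
27 - 20 = 7
7 + 37 = 44

44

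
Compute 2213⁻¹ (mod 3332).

533

Run the extended Euclidean algorithm:
3332 = 1×2213 + 1119
2213 = 1×1119 + 1094
1119 = 1×1094 + 25
1094 = 43×25 + 19
25 = 1×19 + 6
19 = 3×6 + 1
6 = 6×1 + 0
gcd(2213, 3332) = 1, so the inverse exists.
Back-substitute for 1:
1 = 1×19 − 3×6
  = −3×25 + 4×19
  = 4×1094 − 175×25
  = −175×1119 + 179×1094
  = 179×2213 − 354×1119
  = −354×3332 + 533×2213
So 2213⁻¹ ≡ 533 (mod 3332).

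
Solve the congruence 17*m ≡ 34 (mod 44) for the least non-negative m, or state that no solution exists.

gcd(17, 44) = 1, so a unique solution mod 44 exists.
17⁻¹ ≡ 13 (mod 44).
m ≡ 13*34 ≡ 2 (mod 44).

2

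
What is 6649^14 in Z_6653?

212

Compute successive squares:
14 in binary is 1110, i.e. 14 = 8 + 4 + 2.
6649^1 ≡ 6649 (mod 6653)
6649^2 ≡ 6649^2 = 44209201 ≡ 16 (mod 6653)
6649^4 ≡ 16^2 = 256 (mod 6653)
6649^8 ≡ 256^2 = 65536 ≡ 5659 (mod 6653)
6649^14 = 6649^8 × 6649^4 × 6649^2 ≡ 5659 × 256 × 16 (mod 6653).
Accumulate the product:
5659 × 256 = 1448704 ≡ 5003
5003 × 16 = 80048 ≡ 212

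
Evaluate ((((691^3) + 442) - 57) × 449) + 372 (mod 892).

244

(691)^3 ≡ 167 (mod 892)
167 + 442 = 609
609 - 57 = 552
552 × 449 = 247848 ≡ 764 (mod 892)
764 + 372 = 1136 ≡ 244 (mod 892)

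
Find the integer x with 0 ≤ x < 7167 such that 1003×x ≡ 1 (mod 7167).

1129

7167 = 7*1003 + 146
1003 = 6*146 + 127
146 = 1*127 + 19
127 = 6*19 + 13
19 = 1*13 + 6
13 = 2*6 + 1
6 = 6*1 + 0
gcd(1003, 7167) = 1, so the inverse exists.
Back-substitute for 1:
1 = 1*13 − 2*6
  = −2*19 + 3*13
  = 3*127 − 20*19
  = −20*146 + 23*127
  = 23*1003 − 158*146
  = −158*7167 + 1129*1003
So 1003⁻¹ ≡ 1129 (mod 7167).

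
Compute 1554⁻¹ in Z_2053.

1909

2053 = 1·1554 + 499
1554 = 3·499 + 57
499 = 8·57 + 43
57 = 1·43 + 14
43 = 3·14 + 1
14 = 14·1 + 0
gcd(1554, 2053) = 1, so the inverse exists.
Back-substitute for 1:
1 = 1·43 − 3·14
  = −3·57 + 4·43
  = 4·499 − 35·57
  = −35·1554 + 109·499
  = 109·2053 − 144·1554
So 1554⁻¹ ≡ −144 ≡ 1909 (mod 2053).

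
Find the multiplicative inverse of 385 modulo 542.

397

Run the extended Euclidean algorithm:
542 = 1*385 + 157
385 = 2*157 + 71
157 = 2*71 + 15
71 = 4*15 + 11
15 = 1*11 + 4
11 = 2*4 + 3
4 = 1*3 + 1
3 = 3*1 + 0
gcd(385, 542) = 1, so the inverse exists.
Back-substitute for 1:
1 = 1*4 − 1*3
  = −1*11 + 3*4
  = 3*15 − 4*11
  = −4*71 + 19*15
  = 19*157 − 42*71
  = −42*385 + 103*157
  = 103*542 − 145*385
So 385⁻¹ ≡ −145 ≡ 397 (mod 542).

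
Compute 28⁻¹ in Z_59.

19

Apply the Euclidean algorithm and back-substitute:
59 = 2*28 + 3
28 = 9*3 + 1
3 = 3*1 + 0
gcd(28, 59) = 1, so the inverse exists.
Back-substitute for 1:
1 = 1*28 − 9*3
  = −9*59 + 19*28
So 28⁻¹ ≡ 19 (mod 59).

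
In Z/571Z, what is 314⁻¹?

551

Run the extended Euclidean algorithm:
571 = 1·314 + 257
314 = 1·257 + 57
257 = 4·57 + 29
57 = 1·29 + 28
29 = 1·28 + 1
28 = 28·1 + 0
gcd(314, 571) = 1, so the inverse exists.
Bézout: 1 = 11·571 − 20·314.
So 314⁻¹ ≡ −20 ≡ 551 (mod 571).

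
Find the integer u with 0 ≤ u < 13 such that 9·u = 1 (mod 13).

Apply the Euclidean algorithm and back-substitute:
13 = 1*9 + 4
9 = 2*4 + 1
4 = 4*1 + 0
gcd(9, 13) = 1, so the inverse exists.
Bézout: 1 = −2*13 + 3*9.
So 9⁻¹ ≡ 3 (mod 13).

3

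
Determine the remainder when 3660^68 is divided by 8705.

960

68 in binary is 1000100, i.e. 68 = 64 + 4.
3660^1 ≡ 3660 (mod 8705)
3660^2 ≡ 3660^2 = 13395600 ≡ 7310 (mod 8705)
3660^4 ≡ 7310^2 = 53436100 ≡ 4810 (mod 8705)
3660^8 ≡ 4810^2 = 23136100 ≡ 6915 (mod 8705)
3660^16 ≡ 6915^2 = 47817225 ≡ 660 (mod 8705)
3660^32 ≡ 660^2 = 435600 ≡ 350 (mod 8705)
3660^64 ≡ 350^2 = 122500 ≡ 630 (mod 8705)
3660^68 = 3660^64 × 3660^4 ≡ 630 × 4810 (mod 8705).
630 × 4810 = 3030300 ≡ 960 (mod 8705).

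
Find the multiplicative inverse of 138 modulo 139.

Apply the Euclidean algorithm and back-substitute:
139 = 1·138 + 1
138 = 138·1 + 0
gcd(138, 139) = 1, so the inverse exists.
Bézout: 1 = 1·139 − 1·138.
So 138⁻¹ ≡ −1 ≡ 138 (mod 139).

138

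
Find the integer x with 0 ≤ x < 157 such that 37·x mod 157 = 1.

157 = 4*37 + 9
37 = 4*9 + 1
9 = 9*1 + 0
gcd(37, 157) = 1, so the inverse exists.
Back-substitute for 1:
1 = 1*37 − 4*9
  = −4*157 + 17*37
So 37⁻¹ ≡ 17 (mod 157).

17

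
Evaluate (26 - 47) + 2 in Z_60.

26 - 47 = -21 ≡ 39 (mod 60)
39 + 2 = 41

41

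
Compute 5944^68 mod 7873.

Using repeated squaring:
68 in binary is 1000100, i.e. 68 = 64 + 4.
5944^1 ≡ 5944 (mod 7873)
5944^2 ≡ 5944^2 = 35331136 ≡ 4985 (mod 7873)
5944^4 ≡ 4985^2 = 24850225 ≡ 3037 (mod 7873)
5944^8 ≡ 3037^2 = 9223369 ≡ 4086 (mod 7873)
5944^16 ≡ 4086^2 = 16695396 ≡ 4636 (mod 7873)
5944^32 ≡ 4636^2 = 21492496 ≡ 7079 (mod 7873)
5944^64 ≡ 7079^2 = 50112241 ≡ 596 (mod 7873)
5944^68 = 5944^64 * 5944^4 ≡ 596 * 3037 (mod 7873).
596 * 3037 = 1810052 ≡ 7135 (mod 7873).

7135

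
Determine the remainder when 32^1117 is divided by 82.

32

Using repeated squaring:
1117 in binary is 10001011101, i.e. 1117 = 1024 + 64 + 16 + 8 + 4 + 1.
32^1 ≡ 32 (mod 82)
32^2 ≡ 32^2 = 1024 ≡ 40 (mod 82)
32^4 ≡ 40^2 = 1600 ≡ 42 (mod 82)
32^8 ≡ 42^2 = 1764 ≡ 42 (mod 82)
32^16 ≡ 42^2 = 1764 ≡ 42 (mod 82)
32^32 ≡ 42^2 = 1764 ≡ 42 (mod 82)
32^64 ≡ 42^2 = 1764 ≡ 42 (mod 82)
32^128 ≡ 42^2 = 1764 ≡ 42 (mod 82)
32^256 ≡ 42^2 = 1764 ≡ 42 (mod 82)
32^512 ≡ 42^2 = 1764 ≡ 42 (mod 82)
32^1024 ≡ 42^2 = 1764 ≡ 42 (mod 82)
32^1117 = 32^1024 * 32^64 * 32^16 * 32^8 * 32^4 * 32^1 ≡ 42 * 42 * 42 * 42 * 42 * 32 (mod 82).
Accumulate the product:
42 * 42 = 1764 ≡ 42
42 * 42 = 1764 ≡ 42
42 * 42 = 1764 ≡ 42
42 * 42 = 1764 ≡ 42
42 * 32 = 1344 ≡ 32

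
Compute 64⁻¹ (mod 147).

147 = 2×64 + 19
64 = 3×19 + 7
19 = 2×7 + 5
7 = 1×5 + 2
5 = 2×2 + 1
2 = 2×1 + 0
gcd(64, 147) = 1, so the inverse exists.
Bézout: 1 = 27×147 − 62×64.
So 64⁻¹ ≡ −62 ≡ 85 (mod 147).

85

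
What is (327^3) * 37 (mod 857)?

(327)^3 ≡ 183 (mod 857)
183 * 37 = 6771 ≡ 772 (mod 857)

772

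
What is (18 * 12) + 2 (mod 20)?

18

18 * 12 = 216 ≡ 16 (mod 20)
16 + 2 = 18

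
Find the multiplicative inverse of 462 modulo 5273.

5273 = 11×462 + 191
462 = 2×191 + 80
191 = 2×80 + 31
80 = 2×31 + 18
31 = 1×18 + 13
18 = 1×13 + 5
13 = 2×5 + 3
5 = 1×3 + 2
3 = 1×2 + 1
2 = 2×1 + 0
gcd(462, 5273) = 1, so the inverse exists.
Bézout: 1 = 179×5273 − 2043×462.
So 462⁻¹ ≡ −2043 ≡ 3230 (mod 5273).

3230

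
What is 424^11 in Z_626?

184

Compute successive squares:
424^1 ≡ 424 (mod 626)
424^2 ≡ 424^2 = 179776 ≡ 114 (mod 626)
424^4 ≡ 114^2 = 12996 ≡ 476 (mod 626)
424^8 ≡ 476^2 = 226576 ≡ 590 (mod 626)
424^11 = 424^8 * 424^2 * 424^1 ≡ 590 * 114 * 424 (mod 626).
Accumulate the product:
590 * 114 = 67260 ≡ 278
278 * 424 = 117872 ≡ 184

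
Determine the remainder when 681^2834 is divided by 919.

By square-and-multiply:
2834 in binary is 101100010010, i.e. 2834 = 2048 + 512 + 256 + 16 + 2.
681^1 ≡ 681 (mod 919)
681^2 ≡ 681^2 = 463761 ≡ 585 (mod 919)
681^4 ≡ 585^2 = 342225 ≡ 357 (mod 919)
681^8 ≡ 357^2 = 127449 ≡ 627 (mod 919)
681^16 ≡ 627^2 = 393129 ≡ 716 (mod 919)
681^32 ≡ 716^2 = 512656 ≡ 773 (mod 919)
681^64 ≡ 773^2 = 597529 ≡ 179 (mod 919)
681^128 ≡ 179^2 = 32041 ≡ 795 (mod 919)
681^256 ≡ 795^2 = 632025 ≡ 672 (mod 919)
681^512 ≡ 672^2 = 451584 ≡ 355 (mod 919)
681^1024 ≡ 355^2 = 126025 ≡ 122 (mod 919)
681^2048 ≡ 122^2 = 14884 ≡ 180 (mod 919)
681^2834 = 681^2048 * 681^512 * 681^256 * 681^16 * 681^2 ≡ 180 * 355 * 672 * 716 * 585 (mod 919).
Accumulate the product:
180 * 355 = 63900 ≡ 489
489 * 672 = 328608 ≡ 525
525 * 716 = 375900 ≡ 29
29 * 585 = 16965 ≡ 423

423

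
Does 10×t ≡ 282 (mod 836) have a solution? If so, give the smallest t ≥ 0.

279

gcd(10, 836) = 2, and 2 | 282, so solutions exist.
Divide through by 2: 5×t = 141 (mod 418).
5⁻¹ ≡ 251 (mod 418).
t ≡ 251×141 ≡ 279 (mod 418).
The smallest non-negative solution is t = 279.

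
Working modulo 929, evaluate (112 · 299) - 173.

800

112 · 299 = 33488 ≡ 44 (mod 929)
44 - 173 = -129 ≡ 800 (mod 929)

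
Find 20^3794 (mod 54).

Using repeated squaring:
3794 in binary is 111011010010, i.e. 3794 = 2048 + 1024 + 512 + 128 + 64 + 16 + 2.
20^1 ≡ 20 (mod 54)
20^2 ≡ 20^2 = 400 ≡ 22 (mod 54)
20^4 ≡ 22^2 = 484 ≡ 52 (mod 54)
20^8 ≡ 52^2 = 2704 ≡ 4 (mod 54)
20^16 ≡ 4^2 = 16 (mod 54)
20^32 ≡ 16^2 = 256 ≡ 40 (mod 54)
20^64 ≡ 40^2 = 1600 ≡ 34 (mod 54)
20^128 ≡ 34^2 = 1156 ≡ 22 (mod 54)
20^256 ≡ 22^2 = 484 ≡ 52 (mod 54)
20^512 ≡ 52^2 = 2704 ≡ 4 (mod 54)
20^1024 ≡ 4^2 = 16 (mod 54)
20^2048 ≡ 16^2 = 256 ≡ 40 (mod 54)
20^3794 = 20^2048 * 20^1024 * 20^512 * 20^128 * 20^64 * 20^16 * 20^2 ≡ 40 * 16 * 4 * 22 * 34 * 16 * 22 (mod 54).
Accumulate the product:
40 * 16 = 640 ≡ 46
46 * 4 = 184 ≡ 22
22 * 22 = 484 ≡ 52
52 * 34 = 1768 ≡ 40
40 * 16 = 640 ≡ 46
46 * 22 = 1012 ≡ 40

40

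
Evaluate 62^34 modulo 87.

34 in binary is 100010, i.e. 34 = 32 + 2.
62^1 ≡ 62 (mod 87)
62^2 ≡ 62^2 = 3844 ≡ 16 (mod 87)
62^4 ≡ 16^2 = 256 ≡ 82 (mod 87)
62^8 ≡ 82^2 = 6724 ≡ 25 (mod 87)
62^16 ≡ 25^2 = 625 ≡ 16 (mod 87)
62^32 ≡ 16^2 = 256 ≡ 82 (mod 87)
62^34 = 62^32 * 62^2 ≡ 82 * 16 (mod 87).
82 * 16 = 1312 ≡ 7 (mod 87).

7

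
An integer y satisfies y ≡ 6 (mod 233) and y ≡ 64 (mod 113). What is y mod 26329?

233⁻¹ mod 113: 233*97 ≡ 1 (mod 113), so 233⁻¹ ≡ 97.
y = 6 + 233*((64 − 6)*97 mod 113) = 6 + 233*89 = 20743.
Check: 20743 mod 233 = 6, 20743 mod 113 = 64. ✓

20743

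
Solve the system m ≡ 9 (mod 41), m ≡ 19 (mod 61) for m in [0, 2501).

1239

41⁻¹ mod 61: 41×3 ≡ 1 (mod 61), so 41⁻¹ ≡ 3.
m = 9 + 41×((19 − 9)×3 mod 61) = 9 + 41×30 = 1239.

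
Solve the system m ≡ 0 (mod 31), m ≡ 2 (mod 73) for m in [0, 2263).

31⁻¹ mod 73: 31·33 ≡ 1 (mod 73), so 31⁻¹ ≡ 33.
m = 0 + 31·((2 − 0)·33 mod 73) = 0 + 31·66 = 2046.

2046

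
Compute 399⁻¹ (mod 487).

83

By the extended Euclidean algorithm:
487 = 1*399 + 88
399 = 4*88 + 47
88 = 1*47 + 41
47 = 1*41 + 6
41 = 6*6 + 5
6 = 1*5 + 1
5 = 5*1 + 0
gcd(399, 487) = 1, so the inverse exists.
Bézout: 1 = −68*487 + 83*399.
So 399⁻¹ ≡ 83 (mod 487).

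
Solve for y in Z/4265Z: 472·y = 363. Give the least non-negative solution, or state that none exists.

gcd(472, 4265) = 1, so a unique solution mod 4265 exists.
472⁻¹ ≡ 1003 (mod 4265).
y ≡ 1003·363 ≡ 1564 (mod 4265).

1564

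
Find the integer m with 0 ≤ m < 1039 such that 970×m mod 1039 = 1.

783

Run the extended Euclidean algorithm:
1039 = 1·970 + 69
970 = 14·69 + 4
69 = 17·4 + 1
4 = 4·1 + 0
gcd(970, 1039) = 1, so the inverse exists.
Back-substitute for 1:
1 = 1·69 − 17·4
  = −17·970 + 239·69
  = 239·1039 − 256·970
So 970⁻¹ ≡ −256 ≡ 783 (mod 1039).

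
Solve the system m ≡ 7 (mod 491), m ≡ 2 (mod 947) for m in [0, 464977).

491⁻¹ mod 947: 491*920 ≡ 1 (mod 947), so 491⁻¹ ≡ 920.
m = 7 + 491*((2 − 7)*920 mod 947) = 7 + 491*135 = 66292.

66292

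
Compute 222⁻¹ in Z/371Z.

Run the extended Euclidean algorithm:
371 = 1·222 + 149
222 = 1·149 + 73
149 = 2·73 + 3
73 = 24·3 + 1
3 = 3·1 + 0
gcd(222, 371) = 1, so the inverse exists.
Back-substitute for 1:
1 = 1·73 − 24·3
  = −24·149 + 49·73
  = 49·222 − 73·149
  = −73·371 + 122·222
So 222⁻¹ ≡ 122 (mod 371).

122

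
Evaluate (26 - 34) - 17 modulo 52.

27

26 - 34 = -8 ≡ 44 (mod 52)
44 - 17 = 27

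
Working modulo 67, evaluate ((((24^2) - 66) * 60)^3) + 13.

(24)^2 ≡ 40 (mod 67)
40 - 66 = -26 ≡ 41 (mod 67)
41 * 60 = 2460 ≡ 48 (mod 67)
(48)^3 ≡ 42 (mod 67)
42 + 13 = 55

55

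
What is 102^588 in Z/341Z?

16

By square-and-multiply:
102^1 ≡ 102 (mod 341)
102^2 ≡ 102^2 = 10404 ≡ 174 (mod 341)
102^4 ≡ 174^2 = 30276 ≡ 268 (mod 341)
102^8 ≡ 268^2 = 71824 ≡ 214 (mod 341)
102^16 ≡ 214^2 = 45796 ≡ 102 (mod 341)
102^32 ≡ 102^2 = 10404 ≡ 174 (mod 341)
102^64 ≡ 174^2 = 30276 ≡ 268 (mod 341)
102^128 ≡ 268^2 = 71824 ≡ 214 (mod 341)
102^256 ≡ 214^2 = 45796 ≡ 102 (mod 341)
102^512 ≡ 102^2 = 10404 ≡ 174 (mod 341)
102^588 = 102^512 · 102^64 · 102^8 · 102^4 ≡ 174 · 268 · 214 · 268 (mod 341).
Accumulate the product:
174 · 268 = 46632 ≡ 256
256 · 214 = 54784 ≡ 224
224 · 268 = 60032 ≡ 16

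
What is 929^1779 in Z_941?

929^1 ≡ 929 (mod 941)
929^2 ≡ 929^2 = 863041 ≡ 144 (mod 941)
929^4 ≡ 144^2 = 20736 ≡ 34 (mod 941)
929^8 ≡ 34^2 = 1156 ≡ 215 (mod 941)
929^16 ≡ 215^2 = 46225 ≡ 116 (mod 941)
929^32 ≡ 116^2 = 13456 ≡ 282 (mod 941)
929^64 ≡ 282^2 = 79524 ≡ 480 (mod 941)
929^128 ≡ 480^2 = 230400 ≡ 796 (mod 941)
929^256 ≡ 796^2 = 633616 ≡ 323 (mod 941)
929^512 ≡ 323^2 = 104329 ≡ 819 (mod 941)
929^1024 ≡ 819^2 = 670761 ≡ 769 (mod 941)
929^1779 = 929^1024 × 929^512 × 929^128 × 929^64 × 929^32 × 929^16 × 929^2 × 929^1 ≡ 769 × 819 × 796 × 480 × 282 × 116 × 144 × 929 (mod 941).
Accumulate the product:
769 × 819 = 629811 ≡ 282
282 × 796 = 224472 ≡ 514
514 × 480 = 246720 ≡ 178
178 × 282 = 50196 ≡ 323
323 × 116 = 37468 ≡ 769
769 × 144 = 110736 ≡ 639
639 × 929 = 593631 ≡ 801

801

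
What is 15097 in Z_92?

15097 = 164*92 + 9, so 15097 ≡ 9 (mod 92).

9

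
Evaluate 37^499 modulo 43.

37

37^1 ≡ 37 (mod 43)
37^2 ≡ 37^2 = 1369 ≡ 36 (mod 43)
37^4 ≡ 36^2 = 1296 ≡ 6 (mod 43)
37^8 ≡ 6^2 = 36 (mod 43)
37^16 ≡ 36^2 = 1296 ≡ 6 (mod 43)
37^32 ≡ 6^2 = 36 (mod 43)
37^64 ≡ 36^2 = 1296 ≡ 6 (mod 43)
37^128 ≡ 6^2 = 36 (mod 43)
37^256 ≡ 36^2 = 1296 ≡ 6 (mod 43)
37^499 = 37^256 × 37^128 × 37^64 × 37^32 × 37^16 × 37^2 × 37^1 ≡ 6 × 36 × 6 × 36 × 6 × 36 × 37 (mod 43).
Accumulate the product:
6 × 36 = 216 ≡ 1
1 × 6 = 6
6 × 36 = 216 ≡ 1
1 × 6 = 6
6 × 36 = 216 ≡ 1
1 × 37 = 37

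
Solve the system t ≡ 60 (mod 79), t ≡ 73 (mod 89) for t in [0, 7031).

79⁻¹ mod 89: 79·80 ≡ 1 (mod 89), so 79⁻¹ ≡ 80.
t = 60 + 79·((73 − 60)·80 mod 89) = 60 + 79·61 = 4879.
Check: 4879 mod 79 = 60, 4879 mod 89 = 73. ✓

4879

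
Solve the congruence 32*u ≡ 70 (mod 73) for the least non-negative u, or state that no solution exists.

25

gcd(32, 73) = 1, so a unique solution mod 73 exists.
32⁻¹ ≡ 16 (mod 73).
u ≡ 16*70 ≡ 25 (mod 73).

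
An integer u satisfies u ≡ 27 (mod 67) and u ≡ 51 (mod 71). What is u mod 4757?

67⁻¹ mod 71: 67×53 ≡ 1 (mod 71), so 67⁻¹ ≡ 53.
u = 27 + 67×((51 − 27)×53 mod 71) = 27 + 67×65 = 4382.
Check: 4382 mod 67 = 27, 4382 mod 71 = 51. ✓

4382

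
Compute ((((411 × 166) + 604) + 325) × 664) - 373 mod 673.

430

411 × 166 = 68226 ≡ 253 (mod 673)
253 + 604 = 857 ≡ 184 (mod 673)
184 + 325 = 509
509 × 664 = 337976 ≡ 130 (mod 673)
130 - 373 = -243 ≡ 430 (mod 673)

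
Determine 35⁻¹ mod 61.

7

Apply the Euclidean algorithm and back-substitute:
61 = 1·35 + 26
35 = 1·26 + 9
26 = 2·9 + 8
9 = 1·8 + 1
8 = 8·1 + 0
gcd(35, 61) = 1, so the inverse exists.
Back-substitute for 1:
1 = 1·9 − 1·8
  = −1·26 + 3·9
  = 3·35 − 4·26
  = −4·61 + 7·35
So 35⁻¹ ≡ 7 (mod 61).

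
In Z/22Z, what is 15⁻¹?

22 = 1*15 + 7
15 = 2*7 + 1
7 = 7*1 + 0
gcd(15, 22) = 1, so the inverse exists.
Back-substitute for 1:
1 = 1*15 − 2*7
  = −2*22 + 3*15
So 15⁻¹ ≡ 3 (mod 22).

3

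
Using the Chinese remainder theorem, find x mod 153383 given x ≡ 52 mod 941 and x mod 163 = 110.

127087

941⁻¹ mod 163: 941·22 ≡ 1 (mod 163), so 941⁻¹ ≡ 22.
x = 52 + 941·((110 − 52)·22 mod 163) = 52 + 941·135 = 127087.
Check: 127087 mod 941 = 52, 127087 mod 163 = 110. ✓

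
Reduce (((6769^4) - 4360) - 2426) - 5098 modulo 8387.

(6769)^4 ≡ 158 (mod 8387)
158 - 4360 = -4202 ≡ 4185 (mod 8387)
4185 - 2426 = 1759
1759 - 5098 = -3339 ≡ 5048 (mod 8387)

5048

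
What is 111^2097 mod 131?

93

By square-and-multiply:
2097 in binary is 100000110001, i.e. 2097 = 2048 + 32 + 16 + 1.
111^1 ≡ 111 (mod 131)
111^2 ≡ 111^2 = 12321 ≡ 7 (mod 131)
111^4 ≡ 7^2 = 49 (mod 131)
111^8 ≡ 49^2 = 2401 ≡ 43 (mod 131)
111^16 ≡ 43^2 = 1849 ≡ 15 (mod 131)
111^32 ≡ 15^2 = 225 ≡ 94 (mod 131)
111^64 ≡ 94^2 = 8836 ≡ 59 (mod 131)
111^128 ≡ 59^2 = 3481 ≡ 75 (mod 131)
111^256 ≡ 75^2 = 5625 ≡ 123 (mod 131)
111^512 ≡ 123^2 = 15129 ≡ 64 (mod 131)
111^1024 ≡ 64^2 = 4096 ≡ 35 (mod 131)
111^2048 ≡ 35^2 = 1225 ≡ 46 (mod 131)
111^2097 = 111^2048 * 111^32 * 111^16 * 111^1 ≡ 46 * 94 * 15 * 111 (mod 131).
Accumulate the product:
46 * 94 = 4324 ≡ 1
1 * 15 = 15
15 * 111 = 1665 ≡ 93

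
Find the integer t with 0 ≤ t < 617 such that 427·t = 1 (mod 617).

617 = 1·427 + 190
427 = 2·190 + 47
190 = 4·47 + 2
47 = 23·2 + 1
2 = 2·1 + 0
gcd(427, 617) = 1, so the inverse exists.
Back-substitute for 1:
1 = 1·47 − 23·2
  = −23·190 + 93·47
  = 93·427 − 209·190
  = −209·617 + 302·427
So 427⁻¹ ≡ 302 (mod 617).

302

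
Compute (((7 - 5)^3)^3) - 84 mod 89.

7 - 5 = 2
(2)^3 ≡ 8 (mod 89)
(8)^3 ≡ 67 (mod 89)
67 - 84 = -17 ≡ 72 (mod 89)

72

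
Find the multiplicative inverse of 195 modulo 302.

127

302 = 1·195 + 107
195 = 1·107 + 88
107 = 1·88 + 19
88 = 4·19 + 12
19 = 1·12 + 7
12 = 1·7 + 5
7 = 1·5 + 2
5 = 2·2 + 1
2 = 2·1 + 0
gcd(195, 302) = 1, so the inverse exists.
Bézout: 1 = −82·302 + 127·195.
So 195⁻¹ ≡ 127 (mod 302).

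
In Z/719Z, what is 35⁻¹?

226

719 = 20·35 + 19
35 = 1·19 + 16
19 = 1·16 + 3
16 = 5·3 + 1
3 = 3·1 + 0
gcd(35, 719) = 1, so the inverse exists.
Bézout: 1 = −11·719 + 226·35.
So 35⁻¹ ≡ 226 (mod 719).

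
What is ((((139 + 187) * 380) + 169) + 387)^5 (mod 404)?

216

139 + 187 = 326
326 * 380 = 123880 ≡ 256 (mod 404)
256 + 169 = 425 ≡ 21 (mod 404)
21 + 387 = 408 ≡ 4 (mod 404)
(4)^5 ≡ 216 (mod 404)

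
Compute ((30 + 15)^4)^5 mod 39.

30 + 15 = 45 ≡ 6 (mod 39)
(6)^4 ≡ 9 (mod 39)
(9)^5 ≡ 3 (mod 39)

3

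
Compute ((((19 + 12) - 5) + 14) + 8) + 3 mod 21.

19 + 12 = 31 ≡ 10 (mod 21)
10 - 5 = 5
5 + 14 = 19
19 + 8 = 27 ≡ 6 (mod 21)
6 + 3 = 9

9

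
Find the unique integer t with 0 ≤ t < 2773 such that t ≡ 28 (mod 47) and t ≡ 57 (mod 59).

1532

47⁻¹ mod 59: 47*54 ≡ 1 (mod 59), so 47⁻¹ ≡ 54.
t = 28 + 47*((57 − 28)*54 mod 59) = 28 + 47*32 = 1532.
Check: 1532 mod 47 = 28, 1532 mod 59 = 57. ✓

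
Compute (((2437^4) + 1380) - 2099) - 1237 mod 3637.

(2437)^4 ≡ 1675 (mod 3637)
1675 + 1380 = 3055
3055 - 2099 = 956
956 - 1237 = -281 ≡ 3356 (mod 3637)

3356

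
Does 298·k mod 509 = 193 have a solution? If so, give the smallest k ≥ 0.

gcd(298, 509) = 1, so a unique solution mod 509 exists.
298⁻¹ ≡ 275 (mod 509).
k ≡ 275·193 ≡ 139 (mod 509).

139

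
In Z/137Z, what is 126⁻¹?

137 = 1·126 + 11
126 = 11·11 + 5
11 = 2·5 + 1
5 = 5·1 + 0
gcd(126, 137) = 1, so the inverse exists.
Back-substitute for 1:
1 = 1·11 − 2·5
  = −2·126 + 23·11
  = 23·137 − 25·126
So 126⁻¹ ≡ −25 ≡ 112 (mod 137).

112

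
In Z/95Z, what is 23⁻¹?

62

95 = 4·23 + 3
23 = 7·3 + 2
3 = 1·2 + 1
2 = 2·1 + 0
gcd(23, 95) = 1, so the inverse exists.
Back-substitute for 1:
1 = 1·3 − 1·2
  = −1·23 + 8·3
  = 8·95 − 33·23
So 23⁻¹ ≡ −33 ≡ 62 (mod 95).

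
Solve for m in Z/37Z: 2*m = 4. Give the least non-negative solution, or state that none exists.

2

gcd(2, 37) = 1, so a unique solution mod 37 exists.
2⁻¹ ≡ 19 (mod 37).
m ≡ 19*4 ≡ 2 (mod 37).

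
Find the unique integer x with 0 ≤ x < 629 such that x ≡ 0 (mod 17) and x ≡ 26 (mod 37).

544

17⁻¹ mod 37: 17×24 ≡ 1 (mod 37), so 17⁻¹ ≡ 24.
x = 0 + 17×((26 − 0)×24 mod 37) = 0 + 17×32 = 544.
Check: 544 mod 17 = 0, 544 mod 37 = 26. ✓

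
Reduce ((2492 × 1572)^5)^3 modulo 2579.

2492 × 1572 = 3917424 ≡ 2502 (mod 2579)
(2502)^5 ≡ 135 (mod 2579)
(135)^3 ≡ 9 (mod 2579)

9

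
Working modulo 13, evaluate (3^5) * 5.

(3)^5 ≡ 9 (mod 13)
9 * 5 = 45 ≡ 6 (mod 13)

6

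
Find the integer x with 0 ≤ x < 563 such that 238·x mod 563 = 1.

Apply the Euclidean algorithm and back-substitute:
563 = 2*238 + 87
238 = 2*87 + 64
87 = 1*64 + 23
64 = 2*23 + 18
23 = 1*18 + 5
18 = 3*5 + 3
5 = 1*3 + 2
3 = 1*2 + 1
2 = 2*1 + 0
gcd(238, 563) = 1, so the inverse exists.
Bézout: 1 = −93*563 + 220*238.
So 238⁻¹ ≡ 220 (mod 563).

220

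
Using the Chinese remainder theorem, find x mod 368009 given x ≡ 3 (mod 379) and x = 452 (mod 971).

379⁻¹ mod 971: 379×661 ≡ 1 (mod 971), so 379⁻¹ ≡ 661.
x = 3 + 379×((452 − 3)×661 mod 971) = 3 + 379×634 = 240289.
Check: 240289 mod 379 = 3, 240289 mod 971 = 452. ✓

240289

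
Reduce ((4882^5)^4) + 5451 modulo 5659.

4740

(4882)^5 ≡ 2698 (mod 5659)
(2698)^4 ≡ 4948 (mod 5659)
4948 + 5451 = 10399 ≡ 4740 (mod 5659)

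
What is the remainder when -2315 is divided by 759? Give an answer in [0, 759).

-2315 = -4×759 + 721, so -2315 ≡ 721 (mod 759).

721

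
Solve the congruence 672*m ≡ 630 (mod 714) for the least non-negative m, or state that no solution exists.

2

gcd(672, 714) = 42, and 42 | 630, so solutions exist.
Divide through by 42: 16*m = 15 (mod 17).
16⁻¹ ≡ 16 (mod 17).
m ≡ 16*15 ≡ 2 (mod 17).
The smallest non-negative solution is m = 2.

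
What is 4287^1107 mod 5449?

5146

1107 in binary is 10001010011, i.e. 1107 = 1024 + 64 + 16 + 2 + 1.
4287^1 ≡ 4287 (mod 5449)
4287^2 ≡ 4287^2 = 18378369 ≡ 4341 (mod 5449)
4287^4 ≡ 4341^2 = 18844281 ≡ 1639 (mod 5449)
4287^8 ≡ 1639^2 = 2686321 ≡ 5413 (mod 5449)
4287^16 ≡ 5413^2 = 29300569 ≡ 1296 (mod 5449)
4287^32 ≡ 1296^2 = 1679616 ≡ 1324 (mod 5449)
4287^64 ≡ 1324^2 = 1752976 ≡ 3847 (mod 5449)
4287^128 ≡ 3847^2 = 14799409 ≡ 5374 (mod 5449)
4287^256 ≡ 5374^2 = 28879876 ≡ 176 (mod 5449)
4287^512 ≡ 176^2 = 30976 ≡ 3731 (mod 5449)
4287^1024 ≡ 3731^2 = 13920361 ≡ 3615 (mod 5449)
4287^1107 = 4287^1024 × 4287^64 × 4287^16 × 4287^2 × 4287^1 ≡ 3615 × 3847 × 1296 × 4341 × 4287 (mod 5449).
Accumulate the product:
3615 × 3847 = 13906905 ≡ 1057
1057 × 1296 = 1369872 ≡ 2173
2173 × 4341 = 9432993 ≡ 774
774 × 4287 = 3318138 ≡ 5146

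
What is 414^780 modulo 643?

By square-and-multiply:
780 in binary is 1100001100, i.e. 780 = 512 + 256 + 8 + 4.
414^1 ≡ 414 (mod 643)
414^2 ≡ 414^2 = 171396 ≡ 358 (mod 643)
414^4 ≡ 358^2 = 128164 ≡ 207 (mod 643)
414^8 ≡ 207^2 = 42849 ≡ 411 (mod 643)
414^16 ≡ 411^2 = 168921 ≡ 455 (mod 643)
414^32 ≡ 455^2 = 207025 ≡ 622 (mod 643)
414^64 ≡ 622^2 = 386884 ≡ 441 (mod 643)
414^128 ≡ 441^2 = 194481 ≡ 295 (mod 643)
414^256 ≡ 295^2 = 87025 ≡ 220 (mod 643)
414^512 ≡ 220^2 = 48400 ≡ 175 (mod 643)
414^780 = 414^512 · 414^256 · 414^8 · 414^4 ≡ 175 · 220 · 411 · 207 (mod 643).
Accumulate the product:
175 · 220 = 38500 ≡ 563
563 · 411 = 231393 ≡ 556
556 · 207 = 115092 ≡ 638

638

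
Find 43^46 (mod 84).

1

Compute successive squares:
46 in binary is 101110, i.e. 46 = 32 + 8 + 4 + 2.
43^1 ≡ 43 (mod 84)
43^2 ≡ 43^2 = 1849 ≡ 1 (mod 84)
43^4 ≡ 1^2 = 1 (mod 84)
43^8 ≡ 1^2 = 1 (mod 84)
43^16 ≡ 1^2 = 1 (mod 84)
43^32 ≡ 1^2 = 1 (mod 84)
43^46 = 43^32 · 43^8 · 43^4 · 43^2 ≡ 1 · 1 · 1 · 1 (mod 84).
Accumulate the product:
1 · 1 = 1
1 · 1 = 1
1 · 1 = 1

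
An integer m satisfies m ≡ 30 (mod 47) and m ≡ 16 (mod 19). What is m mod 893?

47⁻¹ mod 19: 47*17 ≡ 1 (mod 19), so 47⁻¹ ≡ 17.
m = 30 + 47*((16 − 30)*17 mod 19) = 30 + 47*9 = 453.
Check: 453 mod 47 = 30, 453 mod 19 = 16. ✓

453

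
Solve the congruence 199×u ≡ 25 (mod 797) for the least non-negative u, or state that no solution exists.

gcd(199, 797) = 1, so a unique solution mod 797 exists.
199⁻¹ ≡ 793 (mod 797).
u ≡ 793×25 ≡ 697 (mod 797).

697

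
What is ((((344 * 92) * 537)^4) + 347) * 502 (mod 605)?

66

344 * 92 = 31648 ≡ 188 (mod 605)
188 * 537 = 100956 ≡ 526 (mod 605)
(526)^4 ≡ 181 (mod 605)
181 + 347 = 528
528 * 502 = 265056 ≡ 66 (mod 605)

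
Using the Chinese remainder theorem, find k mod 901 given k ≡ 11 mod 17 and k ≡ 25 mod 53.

17⁻¹ mod 53: 17×25 ≡ 1 (mod 53), so 17⁻¹ ≡ 25.
k = 11 + 17×((25 − 11)×25 mod 53) = 11 + 17×32 = 555.
Check: 555 mod 17 = 11, 555 mod 53 = 25. ✓

555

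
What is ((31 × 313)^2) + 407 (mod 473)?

31 × 313 = 9703 ≡ 243 (mod 473)
(243)^2 ≡ 397 (mod 473)
397 + 407 = 804 ≡ 331 (mod 473)

331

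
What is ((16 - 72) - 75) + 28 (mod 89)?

75

16 - 72 = -56 ≡ 33 (mod 89)
33 - 75 = -42 ≡ 47 (mod 89)
47 + 28 = 75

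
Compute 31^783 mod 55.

36

By square-and-multiply:
783 in binary is 1100001111, i.e. 783 = 512 + 256 + 8 + 4 + 2 + 1.
31^1 ≡ 31 (mod 55)
31^2 ≡ 31^2 = 961 ≡ 26 (mod 55)
31^4 ≡ 26^2 = 676 ≡ 16 (mod 55)
31^8 ≡ 16^2 = 256 ≡ 36 (mod 55)
31^16 ≡ 36^2 = 1296 ≡ 31 (mod 55)
31^32 ≡ 31^2 = 961 ≡ 26 (mod 55)
31^64 ≡ 26^2 = 676 ≡ 16 (mod 55)
31^128 ≡ 16^2 = 256 ≡ 36 (mod 55)
31^256 ≡ 36^2 = 1296 ≡ 31 (mod 55)
31^512 ≡ 31^2 = 961 ≡ 26 (mod 55)
31^783 = 31^512 · 31^256 · 31^8 · 31^4 · 31^2 · 31^1 ≡ 26 · 31 · 36 · 16 · 26 · 31 (mod 55).
Accumulate the product:
26 · 31 = 806 ≡ 36
36 · 36 = 1296 ≡ 31
31 · 16 = 496 ≡ 1
1 · 26 = 26
26 · 31 = 806 ≡ 36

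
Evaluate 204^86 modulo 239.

86 in binary is 1010110, i.e. 86 = 64 + 16 + 4 + 2.
204^1 ≡ 204 (mod 239)
204^2 ≡ 204^2 = 41616 ≡ 30 (mod 239)
204^4 ≡ 30^2 = 900 ≡ 183 (mod 239)
204^8 ≡ 183^2 = 33489 ≡ 29 (mod 239)
204^16 ≡ 29^2 = 841 ≡ 124 (mod 239)
204^32 ≡ 124^2 = 15376 ≡ 80 (mod 239)
204^64 ≡ 80^2 = 6400 ≡ 186 (mod 239)
204^86 = 204^64 · 204^16 · 204^4 · 204^2 ≡ 186 · 124 · 183 · 30 (mod 239).
Accumulate the product:
186 · 124 = 23064 ≡ 120
120 · 183 = 21960 ≡ 211
211 · 30 = 6330 ≡ 116

116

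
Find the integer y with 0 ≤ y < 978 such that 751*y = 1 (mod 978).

978 = 1·751 + 227
751 = 3·227 + 70
227 = 3·70 + 17
70 = 4·17 + 2
17 = 8·2 + 1
2 = 2·1 + 0
gcd(751, 978) = 1, so the inverse exists.
Bézout: 1 = 354·978 − 461·751.
So 751⁻¹ ≡ −461 ≡ 517 (mod 978).

517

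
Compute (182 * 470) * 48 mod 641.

315

182 * 470 = 85540 ≡ 287 (mod 641)
287 * 48 = 13776 ≡ 315 (mod 641)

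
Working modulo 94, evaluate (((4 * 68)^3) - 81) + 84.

4 * 68 = 272 ≡ 84 (mod 94)
(84)^3 ≡ 34 (mod 94)
34 - 81 = -47 ≡ 47 (mod 94)
47 + 84 = 131 ≡ 37 (mod 94)

37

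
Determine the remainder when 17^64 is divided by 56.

25

Compute successive squares:
17^1 ≡ 17 (mod 56)
17^2 ≡ 17^2 = 289 ≡ 9 (mod 56)
17^4 ≡ 9^2 = 81 ≡ 25 (mod 56)
17^8 ≡ 25^2 = 625 ≡ 9 (mod 56)
17^16 ≡ 9^2 = 81 ≡ 25 (mod 56)
17^32 ≡ 25^2 = 625 ≡ 9 (mod 56)
17^64 ≡ 9^2 = 81 ≡ 25 (mod 56)
So 17^64 ≡ 25 (mod 56).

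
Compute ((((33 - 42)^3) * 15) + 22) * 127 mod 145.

33 - 42 = -9 ≡ 136 (mod 145)
(136)^3 ≡ 141 (mod 145)
141 * 15 = 2115 ≡ 85 (mod 145)
85 + 22 = 107
107 * 127 = 13589 ≡ 104 (mod 145)

104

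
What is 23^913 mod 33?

23^1 ≡ 23 (mod 33)
23^2 ≡ 23^2 = 529 ≡ 1 (mod 33)
23^4 ≡ 1^2 = 1 (mod 33)
23^8 ≡ 1^2 = 1 (mod 33)
23^16 ≡ 1^2 = 1 (mod 33)
23^32 ≡ 1^2 = 1 (mod 33)
23^64 ≡ 1^2 = 1 (mod 33)
23^128 ≡ 1^2 = 1 (mod 33)
23^256 ≡ 1^2 = 1 (mod 33)
23^512 ≡ 1^2 = 1 (mod 33)
23^913 = 23^512 · 23^256 · 23^128 · 23^16 · 23^1 ≡ 1 · 1 · 1 · 1 · 23 (mod 33).
Accumulate the product:
1 · 1 = 1
1 · 1 = 1
1 · 1 = 1
1 · 23 = 23

23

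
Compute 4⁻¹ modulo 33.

Apply the Euclidean algorithm and back-substitute:
33 = 8·4 + 1
4 = 4·1 + 0
gcd(4, 33) = 1, so the inverse exists.
Back-substitute for 1:
1 = 1·33 − 8·4
So 4⁻¹ ≡ −8 ≡ 25 (mod 33).

25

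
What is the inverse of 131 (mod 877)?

877 = 6·131 + 91
131 = 1·91 + 40
91 = 2·40 + 11
40 = 3·11 + 7
11 = 1·7 + 4
7 = 1·4 + 3
4 = 1·3 + 1
3 = 3·1 + 0
gcd(131, 877) = 1, so the inverse exists.
Bézout: 1 = 36·877 − 241·131.
So 131⁻¹ ≡ −241 ≡ 636 (mod 877).

636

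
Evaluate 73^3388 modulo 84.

25

3388 in binary is 110100111100, i.e. 3388 = 2048 + 1024 + 256 + 32 + 16 + 8 + 4.
73^1 ≡ 73 (mod 84)
73^2 ≡ 73^2 = 5329 ≡ 37 (mod 84)
73^4 ≡ 37^2 = 1369 ≡ 25 (mod 84)
73^8 ≡ 25^2 = 625 ≡ 37 (mod 84)
73^16 ≡ 37^2 = 1369 ≡ 25 (mod 84)
73^32 ≡ 25^2 = 625 ≡ 37 (mod 84)
73^64 ≡ 37^2 = 1369 ≡ 25 (mod 84)
73^128 ≡ 25^2 = 625 ≡ 37 (mod 84)
73^256 ≡ 37^2 = 1369 ≡ 25 (mod 84)
73^512 ≡ 25^2 = 625 ≡ 37 (mod 84)
73^1024 ≡ 37^2 = 1369 ≡ 25 (mod 84)
73^2048 ≡ 25^2 = 625 ≡ 37 (mod 84)
73^3388 = 73^2048 · 73^1024 · 73^256 · 73^32 · 73^16 · 73^8 · 73^4 ≡ 37 · 25 · 25 · 37 · 25 · 37 · 25 (mod 84).
Accumulate the product:
37 · 25 = 925 ≡ 1
1 · 25 = 25
25 · 37 = 925 ≡ 1
1 · 25 = 25
25 · 37 = 925 ≡ 1
1 · 25 = 25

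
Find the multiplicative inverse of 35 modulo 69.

2

69 = 1×35 + 34
35 = 1×34 + 1
34 = 34×1 + 0
gcd(35, 69) = 1, so the inverse exists.
Bézout: 1 = −1×69 + 2×35.
So 35⁻¹ ≡ 2 (mod 69).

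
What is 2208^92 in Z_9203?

92 in binary is 1011100, i.e. 92 = 64 + 16 + 8 + 4.
2208^1 ≡ 2208 (mod 9203)
2208^2 ≡ 2208^2 = 4875264 ≡ 6877 (mod 9203)
2208^4 ≡ 6877^2 = 47293129 ≡ 8115 (mod 9203)
2208^8 ≡ 8115^2 = 65853225 ≡ 5760 (mod 9203)
2208^16 ≡ 5760^2 = 33177600 ≡ 785 (mod 9203)
2208^32 ≡ 785^2 = 616225 ≡ 8827 (mod 9203)
2208^64 ≡ 8827^2 = 77915929 ≡ 3331 (mod 9203)
2208^92 = 2208^64 × 2208^16 × 2208^8 × 2208^4 ≡ 3331 × 785 × 5760 × 8115 (mod 9203).
Accumulate the product:
3331 × 785 = 2614835 ≡ 1183
1183 × 5760 = 6814080 ≡ 3860
3860 × 8115 = 31323900 ≡ 6091

6091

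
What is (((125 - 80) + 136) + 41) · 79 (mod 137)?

125 - 80 = 45
45 + 136 = 181 ≡ 44 (mod 137)
44 + 41 = 85
85 · 79 = 6715 ≡ 2 (mod 137)

2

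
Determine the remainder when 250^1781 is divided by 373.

1781 in binary is 11011110101, i.e. 1781 = 1024 + 512 + 128 + 64 + 32 + 16 + 4 + 1.
250^1 ≡ 250 (mod 373)
250^2 ≡ 250^2 = 62500 ≡ 209 (mod 373)
250^4 ≡ 209^2 = 43681 ≡ 40 (mod 373)
250^8 ≡ 40^2 = 1600 ≡ 108 (mod 373)
250^16 ≡ 108^2 = 11664 ≡ 101 (mod 373)
250^32 ≡ 101^2 = 10201 ≡ 130 (mod 373)
250^64 ≡ 130^2 = 16900 ≡ 115 (mod 373)
250^128 ≡ 115^2 = 13225 ≡ 170 (mod 373)
250^256 ≡ 170^2 = 28900 ≡ 179 (mod 373)
250^512 ≡ 179^2 = 32041 ≡ 336 (mod 373)
250^1024 ≡ 336^2 = 112896 ≡ 250 (mod 373)
250^1781 = 250^1024 * 250^512 * 250^128 * 250^64 * 250^32 * 250^16 * 250^4 * 250^1 ≡ 250 * 336 * 170 * 115 * 130 * 101 * 40 * 250 (mod 373).
Accumulate the product:
250 * 336 = 84000 ≡ 75
75 * 170 = 12750 ≡ 68
68 * 115 = 7820 ≡ 360
360 * 130 = 46800 ≡ 175
175 * 101 = 17675 ≡ 144
144 * 40 = 5760 ≡ 165
165 * 250 = 41250 ≡ 220

220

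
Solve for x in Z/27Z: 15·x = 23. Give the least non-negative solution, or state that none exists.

gcd(15, 27) = 3, and 3 does not divide 23.
So the congruence has no solution.

no solution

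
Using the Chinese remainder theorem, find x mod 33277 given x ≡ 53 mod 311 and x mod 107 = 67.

6273

311⁻¹ mod 107: 311×32 ≡ 1 (mod 107), so 311⁻¹ ≡ 32.
x = 53 + 311×((67 − 53)×32 mod 107) = 53 + 311×20 = 6273.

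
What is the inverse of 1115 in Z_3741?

1691

3741 = 3*1115 + 396
1115 = 2*396 + 323
396 = 1*323 + 73
323 = 4*73 + 31
73 = 2*31 + 11
31 = 2*11 + 9
11 = 1*9 + 2
9 = 4*2 + 1
2 = 2*1 + 0
gcd(1115, 3741) = 1, so the inverse exists.
Bézout: 1 = −504*3741 + 1691*1115.
So 1115⁻¹ ≡ 1691 (mod 3741).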